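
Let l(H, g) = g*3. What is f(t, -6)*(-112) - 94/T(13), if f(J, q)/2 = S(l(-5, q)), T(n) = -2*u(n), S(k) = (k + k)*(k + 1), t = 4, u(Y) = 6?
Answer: -822481/6 ≈ -1.3708e+5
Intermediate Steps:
l(H, g) = 3*g
S(k) = 2*k*(1 + k) (S(k) = (2*k)*(1 + k) = 2*k*(1 + k))
T(n) = -12 (T(n) = -2*6 = -12)
f(J, q) = 12*q*(1 + 3*q) (f(J, q) = 2*(2*(3*q)*(1 + 3*q)) = 2*(6*q*(1 + 3*q)) = 12*q*(1 + 3*q))
f(t, -6)*(-112) - 94/T(13) = (12*(-6)*(1 + 3*(-6)))*(-112) - 94/(-12) = (12*(-6)*(1 - 18))*(-112) - 94*(-1/12) = (12*(-6)*(-17))*(-112) + 47/6 = 1224*(-112) + 47/6 = -137088 + 47/6 = -822481/6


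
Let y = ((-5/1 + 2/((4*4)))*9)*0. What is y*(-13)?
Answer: 0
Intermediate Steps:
y = 0 (y = ((-5*1 + 2/16)*9)*0 = ((-5 + 2*(1/16))*9)*0 = ((-5 + 1/8)*9)*0 = -39/8*9*0 = -351/8*0 = 0)
y*(-13) = 0*(-13) = 0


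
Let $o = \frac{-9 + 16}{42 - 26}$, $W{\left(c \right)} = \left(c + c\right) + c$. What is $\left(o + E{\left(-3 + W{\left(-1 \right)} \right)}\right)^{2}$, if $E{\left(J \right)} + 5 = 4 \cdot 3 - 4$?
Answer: $\frac{3025}{256} \approx 11.816$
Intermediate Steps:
$W{\left(c \right)} = 3 c$ ($W{\left(c \right)} = 2 c + c = 3 c$)
$E{\left(J \right)} = 3$ ($E{\left(J \right)} = -5 + \left(4 \cdot 3 - 4\right) = -5 + \left(12 - 4\right) = -5 + 8 = 3$)
$o = \frac{7}{16} \approx 0.4375$
$\left(o + E{\left(-3 + W{\left(-1 \right)} \right)}\right)^{2} = \left(\frac{7}{16} + 3\right)^{2} = \left(\frac{55}{16}\right)^{2} = \frac{3025}{256}$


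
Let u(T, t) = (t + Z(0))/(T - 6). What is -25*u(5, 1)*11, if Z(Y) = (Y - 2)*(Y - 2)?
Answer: 1375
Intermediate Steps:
Z(Y) = (-2 + Y)² (Z(Y) = (-2 + Y)*(-2 + Y) = (-2 + Y)²)
u(T, t) = (4 + t)/(-6 + T) (u(T, t) = (t + (-2 + 0)²)/(T - 6) = (t + (-2)²)/(-6 + T) = (t + 4)/(-6 + T) = (4 + t)/(-6 + T))
-25*u(5, 1)*11 = -25*(4 + 1)/(-6 + 5)*11 = -25*5/(-1)*11 = -(-25)*5*11 = -25*(-5)*11 = 125*11 = 1375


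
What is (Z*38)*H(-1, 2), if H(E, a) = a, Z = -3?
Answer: -228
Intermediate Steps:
(Z*38)*H(-1, 2) = -3*38*2 = -114*2 = -228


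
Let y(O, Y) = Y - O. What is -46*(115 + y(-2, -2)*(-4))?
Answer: -5290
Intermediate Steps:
-46*(115 + y(-2, -2)*(-4)) = -46*(115 + (-2 - 1*(-2))*(-4)) = -46*(115 + (-2 + 2)*(-4)) = -46*(115 + 0*(-4)) = -46*(115 + 0) = -46*115 = -1*5290 = -5290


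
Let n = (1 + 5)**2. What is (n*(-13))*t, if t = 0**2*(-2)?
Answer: 0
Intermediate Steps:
n = 36 (n = 6**2 = 36)
t = 0 (t = 0*(-2) = 0)
(n*(-13))*t = (36*(-13))*0 = -468*0 = 0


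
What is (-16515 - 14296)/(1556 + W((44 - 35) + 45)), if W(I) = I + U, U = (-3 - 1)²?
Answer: -30811/1626 ≈ -18.949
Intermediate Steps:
U = 16 (U = (-4)² = 16)
W(I) = 16 + I (W(I) = I + 16 = 16 + I)
(-16515 - 14296)/(1556 + W((44 - 35) + 45)) = (-16515 - 14296)/(1556 + (16 + ((44 - 35) + 45))) = -30811/(1556 + (16 + (9 + 45))) = -30811/(1556 + (16 + 54)) = -30811/(1556 + 70) = -30811/1626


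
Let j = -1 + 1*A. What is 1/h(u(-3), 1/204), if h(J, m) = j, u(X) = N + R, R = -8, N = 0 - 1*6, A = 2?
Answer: 1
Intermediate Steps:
N = -6 (N = 0 - 6 = -6)
j = 1 (j = -1 + 1*2 = -1 + 2 = 1)
u(X) = -14 (u(X) = -6 - 8 = -14)
h(J, m) = 1
1/h(u(-3), 1/204) = 1/1 = 1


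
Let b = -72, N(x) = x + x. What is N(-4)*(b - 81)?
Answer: 1224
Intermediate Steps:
N(x) = 2*x
N(-4)*(b - 81) = (2*(-4))*(-72 - 81) = -8*(-153) = 1224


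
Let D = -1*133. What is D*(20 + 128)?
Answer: -19684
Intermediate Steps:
D = -133
D*(20 + 128) = -133*(20 + 128) = -133*148 = -19684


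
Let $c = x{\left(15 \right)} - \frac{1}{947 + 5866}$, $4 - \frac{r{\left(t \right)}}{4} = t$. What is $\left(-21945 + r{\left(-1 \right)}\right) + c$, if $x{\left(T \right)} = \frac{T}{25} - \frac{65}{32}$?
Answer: $- \frac{23901564337}{1090080} \approx -21926.0$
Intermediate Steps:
$r{\left(t \right)} = 16 - 4 t$
$x{\left(T \right)} = - \frac{65}{32} + \frac{T}{25}$ ($x{\left(T \right)} = T \frac{1}{25} - \frac{65}{32} = \frac{T}{25} - \frac{65}{32} = - \frac{65}{32} + \frac{T}{25}$)
$c = - \frac{1560337}{1090080}$ ($c = \left(- \frac{65}{32} + \frac{1}{25} \cdot 15\right) - \frac{1}{947 + 5866} = \left(- \frac{65}{32} + \frac{3}{5}\right) - \frac{1}{6813} = - \frac{229}{160} - \frac{1}{6813} = - \frac{1560337}{1090080} \approx -1.4314$)
$\left(-21945 + r{\left(-1 \right)}\right) + c = \left(-21945 + \left(16 - -4\right)\right) - \frac{1560337}{1090080} = \left(-21945 + \left(16 + 4\right)\right) - \frac{1560337}{1090080} = \left(-21945 + 20\right) - \frac{1560337}{1090080} = -21925 - \frac{1560337}{1090080} = - \frac{23901564337}{1090080}$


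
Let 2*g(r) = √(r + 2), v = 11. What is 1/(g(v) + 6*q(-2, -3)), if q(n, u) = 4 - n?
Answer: 144/5171 - 2*√13/5171 ≈ 0.026453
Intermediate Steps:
g(r) = √(2 + r)/2 (g(r) = √(r + 2)/2 = √(2 + r)/2)
1/(g(v) + 6*q(-2, -3)) = 1/(√(2 + 11)/2 + 6*(4 - 1*(-2))) = 1/(√13/2 + 6*(4 + 2)) = 1/(√13/2 + 6*6) = 1/(√13/2 + 36) = 1/(36 + √13/2)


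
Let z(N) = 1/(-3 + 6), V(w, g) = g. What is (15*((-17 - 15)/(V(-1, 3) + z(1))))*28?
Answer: -4032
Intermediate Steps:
z(N) = ⅓ (z(N) = 1/3 = ⅓)
(15*((-17 - 15)/(V(-1, 3) + z(1))))*28 = (15*((-17 - 15)/(3 + ⅓)))*28 = (15*(-32/10/3))*28 = (15*(-32*3/10))*28 = (15*(-48/5))*28 = -144*28 = -4032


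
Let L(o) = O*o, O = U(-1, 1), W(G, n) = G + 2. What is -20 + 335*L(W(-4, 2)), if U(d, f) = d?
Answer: 650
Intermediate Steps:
W(G, n) = 2 + G
O = -1
L(o) = -o
-20 + 335*L(W(-4, 2)) = -20 + 335*(-(2 - 4)) = -20 + 335*(-1*(-2)) = -20 + 335*2 = -20 + 670 = 650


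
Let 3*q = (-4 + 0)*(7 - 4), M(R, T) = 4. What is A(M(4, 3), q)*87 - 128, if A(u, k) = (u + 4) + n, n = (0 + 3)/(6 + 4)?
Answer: 5941/10 ≈ 594.10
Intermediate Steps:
n = 3/10 ≈ 0.30000
q = -4 (q = ((-4 + 0)*(7 - 4))/3 = (-4*3)/3 = (⅓)*(-12) = -4)
A(u, k) = 43/10 + u (A(u, k) = (u + 4) + 3/10 = (4 + u) + 3/10 = 43/10 + u)
A(M(4, 3), q)*87 - 128 = (43/10 + 4)*87 - 128 = (83/10)*87 - 128 = 7221/10 - 128 = 5941/10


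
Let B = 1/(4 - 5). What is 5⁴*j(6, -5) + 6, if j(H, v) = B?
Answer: -619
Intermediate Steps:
B = -1 (B = 1/(-1) = -1)
j(H, v) = -1
5⁴*j(6, -5) + 6 = 5⁴*(-1) + 6 = 625*(-1) + 6 = -625 + 6 = -619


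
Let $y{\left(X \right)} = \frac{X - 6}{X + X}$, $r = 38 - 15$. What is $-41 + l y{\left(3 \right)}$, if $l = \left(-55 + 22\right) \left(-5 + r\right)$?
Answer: $256$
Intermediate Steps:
$r = 23$ ($r = 38 - 15 = 23$)
$y{\left(X \right)} = \frac{-6 + X}{2 X}$
$l = -594$ ($l = \left(-55 + 22\right) \left(-5 + 23\right) = \left(-33\right) 18 = -594$)
$-41 + l y{\left(3 \right)} = -41 - 594 \frac{-6 + 3}{2 \cdot 3} = -41 - 594 \cdot \frac{1}{2} \cdot \frac{1}{3} \left(-3\right) = -41 - -297 = -41 + 297 = 256$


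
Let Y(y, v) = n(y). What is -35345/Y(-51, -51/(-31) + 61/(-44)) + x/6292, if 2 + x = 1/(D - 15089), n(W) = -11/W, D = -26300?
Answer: -42675549831039/260419588 ≈ -1.6387e+5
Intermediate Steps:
x = -82779/41389 (x = -2 + 1/(-26300 - 15089) = -2 + 1/(-41389) = -2 - 1/41389 = -82779/41389 ≈ -2.0000)
Y(y, v) = -11/y
-35345/Y(-51, -51/(-31) + 61/(-44)) + x/6292 = -35345/((-11/(-51))) - 82779/41389/6292 = -35345/((-11*(-1/51))) - 82779/41389*1/6292 = -35345/11/51 - 82779/260419588 = -35345*51/11 - 82779/260419588 = -1802595/11 - 82779/260419588 = -42675549831039/260419588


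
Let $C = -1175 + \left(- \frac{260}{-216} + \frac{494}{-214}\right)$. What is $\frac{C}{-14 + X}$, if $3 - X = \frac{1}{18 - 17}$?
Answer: $\frac{6795533}{69336} \approx 98.009$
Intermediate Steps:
$X = 2$ ($X = 3 - \frac{1}{18 - 17} = 3 - 1^{-1} = 3 - 1 = 2$)
$C = - \frac{6795533}{5778}$ ($C = -1175 + \left(\left(-260\right) \left(- \frac{1}{216}\right) + 494 \left(- \frac{1}{214}\right)\right) = -1175 + \left(\frac{65}{54} - \frac{247}{107}\right) = -1175 - \frac{6383}{5778} = - \frac{6795533}{5778} \approx -1176.1$)
$\frac{C}{-14 + X} = - \frac{6795533}{5778 \left(-14 + 2\right)} = - \frac{6795533}{5778 \left(-12\right)} = \left(- \frac{6795533}{5778}\right) \left(- \frac{1}{12}\right) = \frac{6795533}{69336}$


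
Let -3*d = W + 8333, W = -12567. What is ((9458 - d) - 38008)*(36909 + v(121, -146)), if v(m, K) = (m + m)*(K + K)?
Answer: 3034034420/3 ≈ 1.0113e+9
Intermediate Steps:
v(m, K) = 4*K*m (v(m, K) = (2*m)*(2*K) = 4*K*m)
d = 4234/3 (d = -(-12567 + 8333)/3 = -⅓*(-4234) = 4234/3 ≈ 1411.3)
((9458 - d) - 38008)*(36909 + v(121, -146)) = ((9458 - 1*4234/3) - 38008)*(36909 + 4*(-146)*121) = ((9458 - 4234/3) - 38008)*(36909 - 70664) = (24140/3 - 38008)*(-33755) = -89884/3*(-33755) = 3034034420/3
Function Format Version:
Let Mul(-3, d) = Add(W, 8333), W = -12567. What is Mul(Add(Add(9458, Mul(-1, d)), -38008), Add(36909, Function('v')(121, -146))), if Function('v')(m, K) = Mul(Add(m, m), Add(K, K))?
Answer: Rational(3034034420, 3) ≈ 1.0113e+9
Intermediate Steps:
Function('v')(m, K) = Mul(4, K, m) (Function('v')(m, K) = Mul(Mul(2, m), Mul(2, K)) = Mul(4, K, m))
d = Rational(4234, 3) (d = Mul(Rational(-1, 3), Add(-12567, 8333)) = Mul(Rational(-1, 3), -4234) = Rational(4234, 3) ≈ 1411.3)
Mul(Add(Add(9458, Mul(-1, d)), -38008), Add(36909, Function('v')(121, -146))) = Mul(Add(Add(9458, Mul(-1, Rational(4234, 3))), -38008), Add(36909, Mul(4, -146, 121))) = Mul(Add(Add(9458, Rational(-4234, 3)), -38008), Add(36909, -70664)) = Mul(Add(Rational(24140, 3), -38008), -33755) = Mul(Rational(-89884, 3), -33755) = Rational(3034034420, 3)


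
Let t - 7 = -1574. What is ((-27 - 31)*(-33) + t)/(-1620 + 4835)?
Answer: 347/3215 ≈ 0.10793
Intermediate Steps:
t = -1567 (t = 7 - 1574 = -1567)
((-27 - 31)*(-33) + t)/(-1620 + 4835) = ((-27 - 31)*(-33) - 1567)/(-1620 + 4835) = (-58*(-33) - 1567)/3215 = (1914 - 1567)*(1/3215) = 347*(1/3215) = 347/3215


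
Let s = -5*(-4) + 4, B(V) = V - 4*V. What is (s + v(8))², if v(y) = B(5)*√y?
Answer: 2376 - 1440*√2 ≈ 339.53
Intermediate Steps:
B(V) = -3*V
v(y) = -15*√y (v(y) = (-3*5)*√y = -15*√y)
s = 24 (s = 20 + 4 = 24)
(s + v(8))² = (24 - 30*√2)²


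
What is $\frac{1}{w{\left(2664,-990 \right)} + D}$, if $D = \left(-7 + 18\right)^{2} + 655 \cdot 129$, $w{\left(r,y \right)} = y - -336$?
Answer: $\frac{1}{83962} \approx 1.191 \cdot 10^{-5}$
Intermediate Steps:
$w{\left(r,y \right)} = 336 + y$ ($w{\left(r,y \right)} = y + 336 = 336 + y$)
$D = 84616$ ($D = 11^{2} + 84495 = 121 + 84495 = 84616$)
$\frac{1}{w{\left(2664,-990 \right)} + D} = \frac{1}{\left(336 - 990\right) + 84616} = \frac{1}{-654 + 84616} = \frac{1}{83962}$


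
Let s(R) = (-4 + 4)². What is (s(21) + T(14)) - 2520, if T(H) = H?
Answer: -2506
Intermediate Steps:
s(R) = 0 (s(R) = 0² = 0)
(s(21) + T(14)) - 2520 = (0 + 14) - 2520 = 14 - 2520 = -2506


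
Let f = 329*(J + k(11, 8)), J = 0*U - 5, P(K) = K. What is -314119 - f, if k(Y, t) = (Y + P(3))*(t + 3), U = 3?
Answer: -363140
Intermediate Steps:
k(Y, t) = (3 + Y)*(3 + t) (k(Y, t) = (Y + 3)*(t + 3) = (3 + Y)*(3 + t))
J = -5 (J = 0*3 - 5 = 0 - 5 = -5)
f = 49021 (f = 329*(-5 + (9 + 3*11 + 3*8 + 11*8)) = 329*(-5 + (9 + 33 + 24 + 88)) = 329*(-5 + 154) = 329*149 = 49021)
-314119 - f = -314119 - 1*49021 = -314119 - 49021 = -363140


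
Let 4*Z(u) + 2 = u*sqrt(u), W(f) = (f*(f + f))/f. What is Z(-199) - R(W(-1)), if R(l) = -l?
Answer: -5/2 - 199*I*sqrt(199)/4 ≈ -2.5 - 701.81*I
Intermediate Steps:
W(f) = 2*f (W(f) = (f*(2*f))/f = (2*f**2)/f = 2*f)
Z(u) = -1/2 + u**(3/2)/4 (Z(u) = -1/2 + (u*sqrt(u))/4 = -1/2 + u**(3/2)/4)
Z(-199) - R(W(-1)) = (-1/2 + (-199)**(3/2)/4) - (-1)*2*(-1) = (-1/2 + (-199*I*sqrt(199))/4) - (-1)*(-2) = (-1/2 - 199*I*sqrt(199)/4) - 1*2 = (-1/2 - 199*I*sqrt(199)/4) - 2 = -5/2 - 199*I*sqrt(199)/4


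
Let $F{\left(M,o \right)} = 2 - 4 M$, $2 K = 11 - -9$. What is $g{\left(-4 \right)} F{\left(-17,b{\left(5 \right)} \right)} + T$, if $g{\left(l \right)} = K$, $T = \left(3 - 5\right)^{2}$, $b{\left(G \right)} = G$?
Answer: $704$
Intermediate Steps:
$K = 10$ ($K = \frac{11 - -9}{2} = \frac{11 + 9}{2} = \frac{1}{2} \cdot 20 = 10$)
$T = 4$ ($T = \left(-2\right)^{2} = 4$)
$g{\left(l \right)} = 10$
$g{\left(-4 \right)} F{\left(-17,b{\left(5 \right)} \right)} + T = 10 \left(2 - -68\right) + 4 = 10 \left(2 + 68\right) + 4 = 10 \cdot 70 + 4 = 700 + 4 = 704$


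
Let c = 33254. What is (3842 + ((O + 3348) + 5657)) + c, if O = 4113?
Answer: 50214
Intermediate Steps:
(3842 + ((O + 3348) + 5657)) + c = (3842 + ((4113 + 3348) + 5657)) + 33254 = (3842 + (7461 + 5657)) + 33254 = (3842 + 13118) + 33254 = 16960 + 33254 = 50214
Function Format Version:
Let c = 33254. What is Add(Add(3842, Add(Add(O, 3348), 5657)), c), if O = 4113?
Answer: 50214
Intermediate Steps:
Add(Add(3842, Add(Add(O, 3348), 5657)), c) = Add(Add(3842, Add(Add(4113, 3348), 5657)), 33254) = Add(Add(3842, Add(7461, 5657)), 33254) = Add(Add(3842, 13118), 33254) = Add(16960, 33254) = 50214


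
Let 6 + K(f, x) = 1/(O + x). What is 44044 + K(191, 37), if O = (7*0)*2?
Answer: 1629407/37 ≈ 44038.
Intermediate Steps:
O = 0 (O = 0*2 = 0)
K(f, x) = -6 + 1/x (K(f, x) = -6 + 1/(0 + x) = -6 + 1/x)
44044 + K(191, 37) = 44044 + (-6 + 1/37) = 44044 - 221/37 = 1629407/37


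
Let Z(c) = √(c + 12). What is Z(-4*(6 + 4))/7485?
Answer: 2*I*√7/7485 ≈ 0.00070695*I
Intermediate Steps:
Z(c) = √(12 + c)
Z(-4*(6 + 4))/7485 = √(12 - 4*(6 + 4))/7485 = √(12 - 4*10)*(1/7485) = √(12 - 40)*(1/7485) = √(-28)*(1/7485) = (2*I*√7)*(1/7485) = 2*I*√7/7485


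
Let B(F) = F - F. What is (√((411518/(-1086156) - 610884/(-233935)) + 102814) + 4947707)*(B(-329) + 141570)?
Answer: 700446879990 + 847*√3763032098327443164034110/36195143 ≈ 7.0049e+11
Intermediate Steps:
B(F) = 0
(√((411518/(-1086156) - 610884/(-233935)) + 102814) + 4947707)*(B(-329) + 141570) = (√((411518/(-1086156) - 610884/(-233935)) + 102814) + 4947707)*(0 + 141570) = (√((411518*(-1/1086156) - 610884*(-1/233935)) + 102814) + 4947707)*141570 = (√((-205759/543078 + 610884/233935) + 102814) + 4947707)*141570 = (√(283623429287/127044951930 + 102814) + 4947707)*141570 = (√(13062283311160307/127044951930) + 4947707)*141570 = (7*√3763032098327443164034110/42348317310 + 4947707)*141570 = (4947707 + 7*√3763032098327443164034110/42348317310)*141570 = 700446879990 + 847*√3763032098327443164034110/36195143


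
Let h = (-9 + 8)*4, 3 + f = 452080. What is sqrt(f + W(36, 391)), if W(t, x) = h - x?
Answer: 7*sqrt(9218) ≈ 672.07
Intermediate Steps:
f = 452077 (f = -3 + 452080 = 452077)
h = -4 (h = -1*4 = -4)
W(t, x) = -4 - x
sqrt(f + W(36, 391)) = sqrt(452077 + (-4 - 1*391)) = sqrt(452077 + (-4 - 391)) = sqrt(452077 - 395) = sqrt(451682) = 7*sqrt(9218)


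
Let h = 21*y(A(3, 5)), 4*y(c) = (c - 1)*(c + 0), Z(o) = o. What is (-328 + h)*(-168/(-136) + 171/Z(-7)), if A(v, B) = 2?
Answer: 876300/119 ≈ 7363.9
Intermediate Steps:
y(c) = c*(-1 + c)/4 (y(c) = ((c - 1)*(c + 0))/4 = ((-1 + c)*c)/4 = (c*(-1 + c))/4 = c*(-1 + c)/4)
h = 21/2 (h = 21*((¼)*2*(-1 + 2)) = 21*((¼)*2*1) = 21*(½) = 21/2 ≈ 10.500)
(-328 + h)*(-168/(-136) + 171/Z(-7)) = (-328 + 21/2)*(-168/(-136) + 171/(-7)) = -635*(-168*(-1/136) + 171*(-⅐))/2 = -635*(21/17 - 171/7)/2 = -635/2*(-2760/119) = 876300/119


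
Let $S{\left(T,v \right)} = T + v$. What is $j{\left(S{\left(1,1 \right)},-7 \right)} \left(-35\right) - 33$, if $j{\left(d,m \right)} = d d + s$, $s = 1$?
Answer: $-208$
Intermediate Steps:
$j{\left(d,m \right)} = 1 + d^{2}$ ($j{\left(d,m \right)} = d d + 1 = d^{2} + 1 = 1 + d^{2}$)
$j{\left(S{\left(1,1 \right)},-7 \right)} \left(-35\right) - 33 = \left(1 + \left(1 + 1\right)^{2}\right) \left(-35\right) - 33 = \left(1 + 2^{2}\right) \left(-35\right) - 33 = \left(1 + 4\right) \left(-35\right) - 33 = 5 \left(-35\right) - 33 = -175 - 33 = -208$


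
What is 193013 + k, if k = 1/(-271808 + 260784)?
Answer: 2127775311/11024 ≈ 1.9301e+5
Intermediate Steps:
k = -1/11024 (k = 1/(-11024) = -1/11024 ≈ -9.0711e-5)
193013 + k = 193013 - 1/11024 = 2127775311/11024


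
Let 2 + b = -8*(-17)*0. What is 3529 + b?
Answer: 3527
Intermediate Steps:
b = -2 (b = -2 - 8*(-17)*0 = -2 + 136*0 = -2 + 0 = -2)
3529 + b = 3529 - 2 = 3527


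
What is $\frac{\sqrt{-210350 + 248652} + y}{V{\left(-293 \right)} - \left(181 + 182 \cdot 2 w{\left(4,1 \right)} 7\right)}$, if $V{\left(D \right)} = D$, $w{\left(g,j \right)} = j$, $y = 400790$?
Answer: $- \frac{200395}{1511} - \frac{\sqrt{38302}}{3022} \approx -132.69$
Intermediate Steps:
$\frac{\sqrt{-210350 + 248652} + y}{V{\left(-293 \right)} - \left(181 + 182 \cdot 2 w{\left(4,1 \right)} 7\right)} = \frac{\sqrt{-210350 + 248652} + 400790}{-293 - \left(181 + 182 \cdot 2 \cdot 1 \cdot 7\right)} = \frac{\sqrt{38302} + 400790}{-293 - \left(181 + 182 \cdot 2 \cdot 7\right)} = \frac{400790 + \sqrt{38302}}{-293 - 2729} = \frac{400790 + \sqrt{38302}}{-3022} = \left(400790 + \sqrt{38302}\right) \left(- \frac{1}{3022}\right) = - \frac{200395}{1511} - \frac{\sqrt{38302}}{3022}$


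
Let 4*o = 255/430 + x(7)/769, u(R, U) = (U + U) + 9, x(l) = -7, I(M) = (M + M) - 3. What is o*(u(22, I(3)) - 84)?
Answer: -2664573/264536 ≈ -10.073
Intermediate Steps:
I(M) = -3 + 2*M (I(M) = 2*M - 3 = -3 + 2*M)
u(R, U) = 9 + 2*U (u(R, U) = 2*U + 9 = 9 + 2*U)
o = 38617/264536 (o = (255/430 - 7/769)/4 = (255*(1/430) - 7*1/769)/4 = (51/86 - 7/769)/4 = (1/4)*(38617/66134) = 38617/264536 ≈ 0.14598)
o*(u(22, I(3)) - 84) = 38617*((9 + 2*(-3 + 2*3)) - 84)/264536 = 38617*((9 + 2*(-3 + 6)) - 84)/264536 = 38617*((9 + 2*3) - 84)/264536 = 38617*((9 + 6) - 84)/264536 = 38617*(15 - 84)/264536 = (38617/264536)*(-69) = -2664573/264536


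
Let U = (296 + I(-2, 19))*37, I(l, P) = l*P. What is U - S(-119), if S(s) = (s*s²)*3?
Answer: 5065023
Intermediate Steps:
I(l, P) = P*l
S(s) = 3*s³ (S(s) = s³*3 = 3*s³)
U = 9546 (U = (296 + 19*(-2))*37 = (296 - 38)*37 = 258*37 = 9546)
U - S(-119) = 9546 - 3*(-119)³ = 9546 - 3*(-1685159) = 9546 - 1*(-5055477) = 9546 + 5055477 = 5065023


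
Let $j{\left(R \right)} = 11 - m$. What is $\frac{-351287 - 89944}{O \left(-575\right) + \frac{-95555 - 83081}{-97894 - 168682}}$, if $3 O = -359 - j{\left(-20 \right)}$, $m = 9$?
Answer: $- \frac{88216196292}{13833762277} \approx -6.3769$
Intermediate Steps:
$j{\left(R \right)} = 2$ ($j{\left(R \right)} = 11 - 9 = 2$)
$O = - \frac{361}{3}$ ($O = \frac{-359 - 2}{3} = \frac{1}{3} \left(-361\right) = - \frac{361}{3} \approx -120.33$)
$\frac{-351287 - 89944}{O \left(-575\right) + \frac{-95555 - 83081}{-97894 - 168682}} = \frac{-351287 - 89944}{\left(- \frac{361}{3}\right) \left(-575\right) + \frac{-95555 - 83081}{-97894 - 168682}} = - \frac{441231}{\frac{207575}{3} - \frac{178636}{-266576}} = - \frac{441231}{\frac{207575}{3} - - \frac{44659}{66644}} = - \frac{441231}{\frac{207575}{3} + \frac{44659}{66644}} = - \frac{441231}{\frac{13833762277}{199932}} = \left(-441231\right) \frac{199932}{13833762277} = - \frac{88216196292}{13833762277}$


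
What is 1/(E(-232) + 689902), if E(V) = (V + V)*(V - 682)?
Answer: 1/1113998 ≈ 8.9767e-7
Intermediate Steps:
E(V) = 2*V*(-682 + V) (E(V) = (2*V)*(-682 + V) = 2*V*(-682 + V))
1/(E(-232) + 689902) = 1/(2*(-232)*(-682 - 232) + 689902) = 1/(2*(-232)*(-914) + 689902) = 1/(424096 + 689902) = 1/1113998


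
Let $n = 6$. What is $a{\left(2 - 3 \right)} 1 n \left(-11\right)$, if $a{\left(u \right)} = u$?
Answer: $66$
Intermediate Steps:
$a{\left(2 - 3 \right)} 1 n \left(-11\right) = \left(2 - 3\right) 1 \cdot 6 \left(-11\right) = \left(-1\right) 1 \cdot 6 \left(-11\right) = \left(-1\right) 6 \left(-11\right) = \left(-6\right) \left(-11\right) = 66$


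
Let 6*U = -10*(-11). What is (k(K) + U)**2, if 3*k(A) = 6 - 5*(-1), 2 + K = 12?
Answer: 484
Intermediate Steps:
K = 10 (K = -2 + 12 = 10)
k(A) = 11/3 (k(A) = (6 - 5*(-1))/3 = (6 + 5)/3 = (1/3)*11 = 11/3)
U = 55/3 (U = (-10*(-11))/6 = (1/6)*110 = 55/3 ≈ 18.333)
(k(K) + U)**2 = (11/3 + 55/3)**2 = 22**2 = 484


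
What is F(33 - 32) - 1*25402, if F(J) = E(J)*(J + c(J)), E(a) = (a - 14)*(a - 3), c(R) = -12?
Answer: -25688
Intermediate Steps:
E(a) = (-14 + a)*(-3 + a)
F(J) = (-12 + J)*(42 + J² - 17*J) (F(J) = (42 + J² - 17*J)*(J - 12) = (42 + J² - 17*J)*(-12 + J) = (-12 + J)*(42 + J² - 17*J))
F(33 - 32) - 1*25402 = (-12 + (33 - 32))*(42 + (33 - 32)² - 17*(33 - 32)) - 1*25402 = (-12 + 1)*(42 + 1² - 17*1) - 25402 = -11*(42 + 1 - 17) - 25402 = -11*26 - 25402 = -286 - 25402 = -25688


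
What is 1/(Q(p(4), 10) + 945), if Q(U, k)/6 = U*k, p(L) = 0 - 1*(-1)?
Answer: 1/1005 ≈ 0.00099503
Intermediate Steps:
p(L) = 1 (p(L) = 0 + 1 = 1)
Q(U, k) = 6*U*k (Q(U, k) = 6*(U*k) = 6*U*k)
1/(Q(p(4), 10) + 945) = 1/(6*1*10 + 945) = 1/(60 + 945) = 1/1005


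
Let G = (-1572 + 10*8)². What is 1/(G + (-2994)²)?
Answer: 1/11190100 ≈ 8.9365e-8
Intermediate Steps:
G = 2226064 (G = (-1572 + 80)² = (-1492)² = 2226064)
1/(G + (-2994)²) = 1/(2226064 + (-2994)²) = 1/(2226064 + 8964036) = 1/11190100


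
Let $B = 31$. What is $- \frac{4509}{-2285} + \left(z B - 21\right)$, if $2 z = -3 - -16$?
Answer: $\frac{833903}{4570} \approx 182.47$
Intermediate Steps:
$z = \frac{13}{2}$ ($z = \frac{-3 - -16}{2} = \frac{-3 + 16}{2} = \frac{1}{2} \cdot 13 = \frac{13}{2} \approx 6.5$)
$- \frac{4509}{-2285} + \left(z B - 21\right) = - \frac{4509}{-2285} + \left(\frac{13}{2} \cdot 31 - 21\right) = \left(-4509\right) \left(- \frac{1}{2285}\right) + \left(\frac{403}{2} - 21\right) = \frac{4509}{2285} + \frac{361}{2} = \frac{833903}{4570}$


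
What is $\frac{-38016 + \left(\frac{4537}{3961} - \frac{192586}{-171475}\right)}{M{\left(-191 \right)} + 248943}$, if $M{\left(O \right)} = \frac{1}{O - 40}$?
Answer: $- \frac{5964281546541549}{39058678479654200} \approx -0.1527$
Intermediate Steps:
$M{\left(O \right)} = \frac{1}{-40 + O}$
$\frac{-38016 + \left(\frac{4537}{3961} - \frac{192586}{-171475}\right)}{M{\left(-191 \right)} + 248943} = \frac{-38016 + \left(\frac{4537}{3961} - \frac{192586}{-171475}\right)}{\frac{1}{-40 - 191} + 248943} = \frac{-38016 + \left(4537 \cdot \frac{1}{3961} - - \frac{192586}{171475}\right)}{\frac{1}{-231} + 248943} = \frac{-38016 + \left(\frac{4537}{3961} + \frac{192586}{171475}\right)}{- \frac{1}{231} + 248943} = \frac{-38016 + \frac{1540815221}{679212475}}{\frac{57505832}{231}} = \left(- \frac{25819400634379}{679212475}\right) \frac{231}{57505832} = - \frac{5964281546541549}{39058678479654200}$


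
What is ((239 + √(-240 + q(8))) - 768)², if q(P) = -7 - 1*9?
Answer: 279585 - 16928*I ≈ 2.7959e+5 - 16928.0*I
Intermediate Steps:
q(P) = -16 (q(P) = -7 - 9 = -16)
((239 + √(-240 + q(8))) - 768)² = ((239 + √(-240 - 16)) - 768)² = ((239 + √(-256)) - 768)² = ((239 + 16*I) - 768)² = (-529 + 16*I)²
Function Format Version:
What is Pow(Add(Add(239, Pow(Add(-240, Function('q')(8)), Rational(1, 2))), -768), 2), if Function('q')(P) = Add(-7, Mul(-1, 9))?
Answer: Add(279585, Mul(-16928, I)) ≈ Add(2.7959e+5, Mul(-16928., I))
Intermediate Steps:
Function('q')(P) = -16 (Function('q')(P) = Add(-7, -9) = -16)
Pow(Add(Add(239, Pow(Add(-240, Function('q')(8)), Rational(1, 2))), -768), 2) = Pow(Add(Add(239, Pow(Add(-240, -16), Rational(1, 2))), -768), 2) = Pow(Add(Add(239, Pow(-256, Rational(1, 2))), -768), 2) = Pow(Add(Add(239, Mul(16, I)), -768), 2) = Pow(Add(-529, Mul(16, I)), 2)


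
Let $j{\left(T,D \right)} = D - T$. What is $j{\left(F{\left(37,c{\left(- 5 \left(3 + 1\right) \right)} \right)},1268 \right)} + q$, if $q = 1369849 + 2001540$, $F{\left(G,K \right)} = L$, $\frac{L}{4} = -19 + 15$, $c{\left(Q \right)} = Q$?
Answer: $3372673$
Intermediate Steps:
$L = -16$ ($L = 4 \left(-19 + 15\right) = 4 \left(-4\right) = -16$)
$F{\left(G,K \right)} = -16$
$q = 3371389$
$j{\left(F{\left(37,c{\left(- 5 \left(3 + 1\right) \right)} \right)},1268 \right)} + q = \left(1268 - -16\right) + 3371389 = \left(1268 + 16\right) + 3371389 = 1284 + 3371389 = 3372673$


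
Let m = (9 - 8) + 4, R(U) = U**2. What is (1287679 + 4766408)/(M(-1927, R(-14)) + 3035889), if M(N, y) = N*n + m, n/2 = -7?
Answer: 6054087/3062872 ≈ 1.9766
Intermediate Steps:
n = -14 (n = 2*(-7) = -14)
m = 5 (m = 1 + 4 = 5)
M(N, y) = 5 - 14*N (M(N, y) = N*(-14) + 5 = -14*N + 5 = 5 - 14*N)
(1287679 + 4766408)/(M(-1927, R(-14)) + 3035889) = (1287679 + 4766408)/((5 - 14*(-1927)) + 3035889) = 6054087/((5 + 26978) + 3035889) = 6054087/(26983 + 3035889) = 6054087/3062872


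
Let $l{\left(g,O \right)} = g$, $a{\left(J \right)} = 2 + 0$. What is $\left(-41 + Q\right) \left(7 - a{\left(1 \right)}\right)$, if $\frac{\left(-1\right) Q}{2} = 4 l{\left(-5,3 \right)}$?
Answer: $-5$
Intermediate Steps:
$a{\left(J \right)} = 2$
$Q = 40$ ($Q = - 2 \cdot 4 \left(-5\right) = \left(-2\right) \left(-20\right) = 40$)
$\left(-41 + Q\right) \left(7 - a{\left(1 \right)}\right) = \left(-41 + 40\right) \left(7 - 2\right) = - (7 - 2) = \left(-1\right) 5 = -5$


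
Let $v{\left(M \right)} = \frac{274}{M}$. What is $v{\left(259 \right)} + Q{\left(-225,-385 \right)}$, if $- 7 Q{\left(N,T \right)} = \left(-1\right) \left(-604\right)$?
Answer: $- \frac{22074}{259} \approx -85.228$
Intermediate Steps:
$Q{\left(N,T \right)} = - \frac{604}{7}$ ($Q{\left(N,T \right)} = - \frac{\left(-1\right) \left(-604\right)}{7} = \left(- \frac{1}{7}\right) 604 = - \frac{604}{7}$)
$v{\left(259 \right)} + Q{\left(-225,-385 \right)} = \frac{274}{259} - \frac{604}{7} = - \frac{22074}{259}$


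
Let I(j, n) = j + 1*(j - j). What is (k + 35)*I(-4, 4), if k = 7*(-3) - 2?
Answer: -48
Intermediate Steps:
I(j, n) = j (I(j, n) = j + 1*0 = j + 0 = j)
k = -23 (k = -21 - 2 = -23)
(k + 35)*I(-4, 4) = (-23 + 35)*(-4) = 12*(-4) = -48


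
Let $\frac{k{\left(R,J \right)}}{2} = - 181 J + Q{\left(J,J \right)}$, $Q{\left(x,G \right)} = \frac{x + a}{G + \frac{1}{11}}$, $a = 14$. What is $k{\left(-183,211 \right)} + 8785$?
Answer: $- \frac{8719738}{129} \approx -67595.0$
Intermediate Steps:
$Q{\left(x,G \right)} = \frac{14 + x}{\frac{1}{11} + G}$ ($Q{\left(x,G \right)} = \frac{x + 14}{G + \frac{1}{11}} = \frac{14 + x}{G + \frac{1}{11}} = \frac{14 + x}{\frac{1}{11} + G}$)
$k{\left(R,J \right)} = - 362 J + \frac{22 \left(14 + J\right)}{1 + 11 J}$ ($k{\left(R,J \right)} = 2 \left(- 181 J + \frac{11 \left(14 + J\right)}{1 + 11 J}\right) = - 362 J + \frac{22 \left(14 + J\right)}{1 + 11 J}$)
$k{\left(-183,211 \right)} + 8785 = \frac{2 \left(154 - 1991 \cdot 211^{2} - 35870\right)}{1 + 11 \cdot 211} + 8785 = \frac{2 \left(154 - 88641311 - 35870\right)}{1 + 2321} + 8785 = \frac{2 \left(154 - 88641311 - 35870\right)}{2322} + 8785 = 2 \cdot \frac{1}{2322} \left(-88677027\right) + 8785 = - \frac{9853003}{129} + 8785 = - \frac{8719738}{129}$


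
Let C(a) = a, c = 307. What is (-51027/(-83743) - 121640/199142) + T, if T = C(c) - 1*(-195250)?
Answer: 1630627441354078/8338374253 ≈ 1.9556e+5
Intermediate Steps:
T = 195557 (T = 307 - 1*(-195250) = 307 + 195250 = 195557)
(-51027/(-83743) - 121640/199142) + T = (-51027/(-83743) - 121640/199142) + 195557 = (-51027*(-1/83743) - 121640*1/199142) + 195557 = (51027/83743 - 60820/99571) + 195557 = -12439843/8338374253 + 195557 = 1630627441354078/8338374253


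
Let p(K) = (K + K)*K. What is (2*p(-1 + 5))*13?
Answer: 832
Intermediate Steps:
p(K) = 2*K**2 (p(K) = (2*K)*K = 2*K**2)
(2*p(-1 + 5))*13 = (2*(2*(-1 + 5)**2))*13 = (2*(2*4**2))*13 = (2*(2*16))*13 = (2*32)*13 = 64*13 = 832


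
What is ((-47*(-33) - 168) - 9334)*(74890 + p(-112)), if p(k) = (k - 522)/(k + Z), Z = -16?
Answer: -38111345427/64 ≈ -5.9549e+8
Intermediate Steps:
p(k) = (-522 + k)/(-16 + k) (p(k) = (k - 522)/(k - 16) = (-522 + k)/(-16 + k))
((-47*(-33) - 168) - 9334)*(74890 + p(-112)) = ((-47*(-33) - 168) - 9334)*(74890 + (-522 - 112)/(-16 - 112)) = ((1551 - 168) - 9334)*(74890 - 634/(-128)) = (1383 - 9334)*(74890 - 1/128*(-634)) = -7951*(74890 + 317/64) = -7951*4793277/64 = -38111345427/64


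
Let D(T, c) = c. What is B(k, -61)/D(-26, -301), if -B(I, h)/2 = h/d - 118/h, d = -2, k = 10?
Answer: 3957/18361 ≈ 0.21551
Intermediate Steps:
B(I, h) = h + 236/h (B(I, h) = -2*(h/(-2) - 118/h) = -2*(h*(-½) - 118/h) = -2*(-h/2 - 118/h) = -2*(-118/h - h/2) = h + 236/h)
B(k, -61)/D(-26, -301) = (-61 + 236/(-61))/(-301) = (-61 + 236*(-1/61))*(-1/301) = (-61 - 236/61)*(-1/301) = -3957/61*(-1/301) = 3957/18361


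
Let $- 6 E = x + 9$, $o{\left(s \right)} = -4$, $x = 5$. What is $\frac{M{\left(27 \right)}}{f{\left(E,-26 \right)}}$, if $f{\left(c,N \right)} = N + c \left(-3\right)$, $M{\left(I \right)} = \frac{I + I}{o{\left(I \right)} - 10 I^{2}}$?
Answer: $\frac{27}{69293} \approx 0.00038965$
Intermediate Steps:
$E = - \frac{7}{3}$ ($E = - \frac{5 + 9}{6} = \left(- \frac{1}{6}\right) 14 = - \frac{7}{3} \approx -2.3333$)
$M{\left(I \right)} = \frac{2 I}{-4 - 10 I^{2}}$ ($M{\left(I \right)} = \frac{I + I}{-4 - 10 I^{2}} = \frac{2 I}{-4 - 10 I^{2}}$)
$f{\left(c,N \right)} = N - 3 c$
$\frac{M{\left(27 \right)}}{f{\left(E,-26 \right)}} = \frac{\left(-1\right) 27 \frac{1}{2 + 5 \cdot 27^{2}}}{-26 - -7} = \frac{\left(-1\right) 27 \frac{1}{2 + 5 \cdot 729}}{-26 + 7} = \frac{\left(-1\right) 27 \frac{1}{2 + 3645}}{-19} = \left(-1\right) 27 \cdot \frac{1}{3647} \left(- \frac{1}{19}\right) = \left(- \frac{27}{3647}\right) \left(- \frac{1}{19}\right) = \frac{27}{69293}$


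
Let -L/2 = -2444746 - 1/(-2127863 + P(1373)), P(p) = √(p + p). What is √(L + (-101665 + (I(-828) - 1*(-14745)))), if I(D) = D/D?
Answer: √(10219217391497 - 4802573*√2746)/√(2127863 - √2746) ≈ 2191.5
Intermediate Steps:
P(p) = √2*√p (P(p) = √(2*p) = √2*√p)
I(D) = 1
L = 4889492 + 2/(-2127863 + √2746) (L = -2*(-2444746 - 1/(-2127863 + √2*√1373)) = -2*(-2444746 - 1/(-2127863 + √2746)) = 4889492 + 2/(-2127863 + √2746) ≈ 4.8895e+6)
√(L + (-101665 + (I(-828) - 1*(-14745)))) = √((22138646493388650590/4527800944023 - 2*√2746/4527800944023) + (-101665 + (1 - 1*(-14745)))) = √((22138646493388650590/4527800944023 - 2*√2746/4527800944023) + (-101665 + (1 + 14745))) = √((22138646493388650590/4527800944023 - 2*√2746/4527800944023) + (-101665 + 14746)) = √((22138646493388650590/4527800944023 - 2*√2746/4527800944023) - 86919) = √(21745094563135115453/4527800944023 - 2*√2746/4527800944023)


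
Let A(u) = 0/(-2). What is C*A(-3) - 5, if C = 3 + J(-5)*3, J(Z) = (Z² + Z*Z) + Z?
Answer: -5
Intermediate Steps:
A(u) = 0 (A(u) = 0*(-½) = 0)
J(Z) = Z + 2*Z² (J(Z) = (Z² + Z²) + Z = 2*Z² + Z = Z + 2*Z²)
C = 138 (C = 3 - 5*(1 + 2*(-5))*3 = 3 - 5*(1 - 10)*3 = 3 - 5*(-9)*3 = 3 + 45*3 = 3 + 135 = 138)
C*A(-3) - 5 = 138*0 - 5 = 0 - 5 = -5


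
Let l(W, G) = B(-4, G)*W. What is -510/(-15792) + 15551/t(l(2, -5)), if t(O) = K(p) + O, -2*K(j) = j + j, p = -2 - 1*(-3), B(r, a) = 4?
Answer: 835323/376 ≈ 2221.6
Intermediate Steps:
p = 1 (p = -2 + 3 = 1)
K(j) = -j (K(j) = -(j + j)/2 = -j)
l(W, G) = 4*W
t(O) = -1 + O (t(O) = -1*1 + O = -1 + O)
-510/(-15792) + 15551/t(l(2, -5)) = -510/(-15792) + 15551/(-1 + 4*2) = -510*(-1/15792) + 15551/(-1 + 8) = 85/2632 + 15551/7 = 835323/376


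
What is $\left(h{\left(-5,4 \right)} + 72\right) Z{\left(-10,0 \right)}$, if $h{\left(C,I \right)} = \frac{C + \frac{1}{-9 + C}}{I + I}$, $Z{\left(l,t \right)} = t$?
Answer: $0$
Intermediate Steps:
$h{\left(C,I \right)} = \frac{C + \frac{1}{-9 + C}}{2 I}$
$\left(h{\left(-5,4 \right)} + 72\right) Z{\left(-10,0 \right)} = \left(\frac{1 + \left(-5\right)^{2} - -45}{2 \cdot 4 \left(-9 - 5\right)} + 72\right) 0 = \left(\frac{1}{2} \cdot \frac{1}{4} \frac{1}{-14} \left(1 + 25 + 45\right) + 72\right) 0 = \left(\frac{1}{2} \cdot \frac{1}{4} \left(- \frac{1}{14}\right) 71 + 72\right) 0 = \left(- \frac{71}{112} + 72\right) 0 = \frac{7993}{112} \cdot 0 = 0$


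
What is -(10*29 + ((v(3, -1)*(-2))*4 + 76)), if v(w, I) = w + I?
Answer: -350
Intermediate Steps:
v(w, I) = I + w
-(10*29 + ((v(3, -1)*(-2))*4 + 76)) = -(10*29 + (((-1 + 3)*(-2))*4 + 76)) = -(290 + ((2*(-2))*4 + 76)) = -(290 + (-4*4 + 76)) = -(290 + (-16 + 76)) = -(290 + 60) = -1*350 = -350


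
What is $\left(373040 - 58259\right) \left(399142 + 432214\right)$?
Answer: $261695073036$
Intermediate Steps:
$\left(373040 - 58259\right) \left(399142 + 432214\right) = 314781 \cdot 831356 = 261695073036$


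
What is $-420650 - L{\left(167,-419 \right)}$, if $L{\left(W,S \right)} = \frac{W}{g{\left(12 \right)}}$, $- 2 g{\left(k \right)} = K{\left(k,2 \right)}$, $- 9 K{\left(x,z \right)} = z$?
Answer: $-422153$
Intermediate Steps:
$K{\left(x,z \right)} = - \frac{z}{9}$
$g{\left(k \right)} = \frac{1}{9}$ ($g{\left(k \right)} = - \frac{\left(- \frac{1}{9}\right) 2}{2} = \left(- \frac{1}{2}\right) \left(- \frac{2}{9}\right) = \frac{1}{9}$)
$L{\left(W,S \right)} = 9 W$ ($L{\left(W,S \right)} = W \frac{1}{\frac{1}{9}} = W 9 = 9 W$)
$-420650 - L{\left(167,-419 \right)} = -420650 - 9 \cdot 167 = -420650 - 1503 = -422153$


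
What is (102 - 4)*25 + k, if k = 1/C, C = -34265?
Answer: 83949249/34265 ≈ 2450.0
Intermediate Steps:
k = -1/34265 (k = 1/(-34265) = -1/34265 ≈ -2.9184e-5)
(102 - 4)*25 + k = (102 - 4)*25 - 1/34265 = 98*25 - 1/34265 = 2450 - 1/34265 = 83949249/34265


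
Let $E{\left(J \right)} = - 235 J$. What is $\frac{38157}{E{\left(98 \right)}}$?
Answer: $- \frac{5451}{3290} \approx -1.6568$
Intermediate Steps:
$\frac{38157}{E{\left(98 \right)}} = \frac{38157}{\left(-235\right) 98} = \frac{38157}{-23030} = 38157 \left(- \frac{1}{23030}\right) = - \frac{5451}{3290}$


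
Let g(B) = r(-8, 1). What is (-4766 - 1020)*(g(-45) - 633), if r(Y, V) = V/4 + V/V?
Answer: 7310611/2 ≈ 3.6553e+6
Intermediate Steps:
r(Y, V) = 1 + V/4 (r(Y, V) = V*(¼) + 1 = V/4 + 1 = 1 + V/4)
g(B) = 5/4 (g(B) = 1 + (¼)*1 = 1 + ¼ = 5/4)
(-4766 - 1020)*(g(-45) - 633) = (-4766 - 1020)*(5/4 - 633) = -5786*(-2527/4) = 7310611/2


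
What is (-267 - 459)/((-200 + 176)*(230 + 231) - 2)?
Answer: 33/503 ≈ 0.065606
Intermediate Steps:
(-267 - 459)/((-200 + 176)*(230 + 231) - 2) = -726/(-24*461 - 2) = -726/(-11064 - 2) = -726/(-11066) = -726*(-1/11066) = 33/503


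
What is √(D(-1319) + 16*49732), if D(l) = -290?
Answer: √795422 ≈ 891.86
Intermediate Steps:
√(D(-1319) + 16*49732) = √(-290 + 16*49732) = √(-290 + 795712) = √795422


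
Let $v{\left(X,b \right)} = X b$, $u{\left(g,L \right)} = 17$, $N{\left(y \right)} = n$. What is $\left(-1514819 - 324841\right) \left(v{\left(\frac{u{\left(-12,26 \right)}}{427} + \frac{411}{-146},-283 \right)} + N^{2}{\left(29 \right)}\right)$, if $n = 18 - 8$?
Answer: $- \frac{50772265834350}{31171} \approx -1.6288 \cdot 10^{9}$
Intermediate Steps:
$n = 10$ ($n = 18 - 8 = 10$)
$N{\left(y \right)} = 10$
$\left(-1514819 - 324841\right) \left(v{\left(\frac{u{\left(-12,26 \right)}}{427} + \frac{411}{-146},-283 \right)} + N^{2}{\left(29 \right)}\right) = \left(-1514819 - 324841\right) \left(\left(\frac{17}{427} + \frac{411}{-146}\right) \left(-283\right) + 10^{2}\right) = - 1839660 \left(\left(17 \cdot \frac{1}{427} + 411 \left(- \frac{1}{146}\right)\right) \left(-283\right) + 100\right) = - 1839660 \left(\left(\frac{17}{427} - \frac{411}{146}\right) \left(-283\right) + 100\right) = - 1839660 \left(\left(- \frac{173015}{62342}\right) \left(-283\right) + 100\right) = - 1839660 \left(\frac{48963245}{62342} + 100\right) = \left(-1839660\right) \frac{55197445}{62342} = - \frac{50772265834350}{31171}$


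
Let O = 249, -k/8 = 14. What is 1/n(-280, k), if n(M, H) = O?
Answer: 1/249 ≈ 0.0040161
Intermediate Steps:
k = -112 (k = -8*14 = -112)
n(M, H) = 249
1/n(-280, k) = 1/249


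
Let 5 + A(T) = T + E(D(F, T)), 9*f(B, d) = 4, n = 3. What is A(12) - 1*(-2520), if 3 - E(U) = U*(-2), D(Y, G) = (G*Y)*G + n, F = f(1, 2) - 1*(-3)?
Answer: 3528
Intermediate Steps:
f(B, d) = 4/9 (f(B, d) = (⅑)*4 = 4/9)
F = 31/9 (F = 4/9 - 1*(-3) = 4/9 + 3 = 31/9 ≈ 3.4444)
D(Y, G) = 3 + Y*G² (D(Y, G) = (G*Y)*G + 3 = Y*G² + 3 = 3 + Y*G²)
E(U) = 3 + 2*U (E(U) = 3 - U*(-2) = 3 - (-2)*U = 3 + 2*U)
A(T) = 4 + T + 62*T²/9 (A(T) = -5 + (T + (3 + 2*(3 + 31*T²/9))) = -5 + (T + (3 + (6 + 62*T²/9))) = -5 + (T + (9 + 62*T²/9)) = -5 + (9 + T + 62*T²/9) = 4 + T + 62*T²/9)
A(12) - 1*(-2520) = (4 + 12 + (62/9)*12²) - 1*(-2520) = (4 + 12 + (62/9)*144) + 2520 = (4 + 12 + 992) + 2520 = 1008 + 2520 = 3528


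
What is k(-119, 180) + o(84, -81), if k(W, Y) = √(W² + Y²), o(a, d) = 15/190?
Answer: 3/38 + √46561 ≈ 215.86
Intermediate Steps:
o(a, d) = 3/38 (o(a, d) = 15*(1/190) = 3/38)
k(-119, 180) + o(84, -81) = √((-119)² + 180²) + 3/38 = √(14161 + 32400) + 3/38 = √46561 + 3/38 = 3/38 + √46561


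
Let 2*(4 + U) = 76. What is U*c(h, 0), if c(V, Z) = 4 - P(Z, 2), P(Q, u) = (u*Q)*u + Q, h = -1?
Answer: 136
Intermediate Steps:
U = 34 (U = -4 + (½)*76 = -4 + 38 = 34)
P(Q, u) = Q + Q*u² (P(Q, u) = (Q*u)*u + Q = Q*u² + Q = Q + Q*u²)
c(V, Z) = 4 - 5*Z (c(V, Z) = 4 - Z*(1 + 2²) = 4 - Z*(1 + 4) = 4 - Z*5 = 4 - 5*Z)
U*c(h, 0) = 34*(4 - 5*0) = 34*(4 + 0) = 34*4 = 136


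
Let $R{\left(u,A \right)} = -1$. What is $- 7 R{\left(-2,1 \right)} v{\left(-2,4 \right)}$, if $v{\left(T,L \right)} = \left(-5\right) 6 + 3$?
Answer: $-189$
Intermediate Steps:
$v{\left(T,L \right)} = -27$ ($v{\left(T,L \right)} = -30 + 3 = -27$)
$- 7 R{\left(-2,1 \right)} v{\left(-2,4 \right)} = \left(-7\right) \left(-1\right) \left(-27\right) = 7 \left(-27\right) = -189$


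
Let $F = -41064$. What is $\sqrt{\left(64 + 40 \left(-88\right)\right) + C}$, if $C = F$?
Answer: $2 i \sqrt{11130} \approx 211.0 i$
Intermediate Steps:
$C = -41064$
$\sqrt{\left(64 + 40 \left(-88\right)\right) + C} = \sqrt{\left(64 + 40 \left(-88\right)\right) - 41064} = \sqrt{\left(64 - 3520\right) - 41064} = \sqrt{-3456 - 41064} = \sqrt{-44520} = 2 i \sqrt{11130}$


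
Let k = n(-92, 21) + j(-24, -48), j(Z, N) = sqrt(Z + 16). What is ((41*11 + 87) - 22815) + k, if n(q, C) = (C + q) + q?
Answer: -22440 + 2*I*sqrt(2) ≈ -22440.0 + 2.8284*I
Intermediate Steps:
j(Z, N) = sqrt(16 + Z)
n(q, C) = C + 2*q
k = -163 + 2*I*sqrt(2) (k = (21 + 2*(-92)) + sqrt(16 - 24) = (21 - 184) + sqrt(-8) = -163 + 2*I*sqrt(2) ≈ -163.0 + 2.8284*I)
((41*11 + 87) - 22815) + k = ((41*11 + 87) - 22815) + (-163 + 2*I*sqrt(2)) = ((451 + 87) - 22815) + (-163 + 2*I*sqrt(2)) = (538 - 22815) + (-163 + 2*I*sqrt(2)) = -22277 + (-163 + 2*I*sqrt(2)) = -22440 + 2*I*sqrt(2)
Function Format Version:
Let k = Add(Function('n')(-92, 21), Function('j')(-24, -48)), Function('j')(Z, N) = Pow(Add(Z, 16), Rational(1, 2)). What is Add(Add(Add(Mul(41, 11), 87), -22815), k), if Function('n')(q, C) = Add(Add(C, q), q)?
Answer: Add(-22440, Mul(2, I, Pow(2, Rational(1, 2)))) ≈ Add(-22440., Mul(2.8284, I))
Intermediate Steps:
Function('j')(Z, N) = Pow(Add(16, Z), Rational(1, 2))
Function('n')(q, C) = Add(C, Mul(2, q))
k = Add(-163, Mul(2, I, Pow(2, Rational(1, 2)))) (k = Add(Add(21, Mul(2, -92)), Pow(Add(16, -24), Rational(1, 2))) = Add(Add(21, -184), Pow(-8, Rational(1, 2))) = Add(-163, Mul(2, I, Pow(2, Rational(1, 2)))) ≈ Add(-163.00, Mul(2.8284, I)))
Add(Add(Add(Mul(41, 11), 87), -22815), k) = Add(Add(Add(Mul(41, 11), 87), -22815), Add(-163, Mul(2, I, Pow(2, Rational(1, 2))))) = Add(Add(Add(451, 87), -22815), Add(-163, Mul(2, I, Pow(2, Rational(1, 2))))) = Add(Add(538, -22815), Add(-163, Mul(2, I, Pow(2, Rational(1, 2))))) = Add(-22277, Add(-163, Mul(2, I, Pow(2, Rational(1, 2))))) = Add(-22440, Mul(2, I, Pow(2, Rational(1, 2))))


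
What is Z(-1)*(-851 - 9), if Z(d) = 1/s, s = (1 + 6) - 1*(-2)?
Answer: -860/9 ≈ -95.556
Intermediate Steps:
s = 9 (s = 7 + 2 = 9)
Z(d) = 1/9
Z(-1)*(-851 - 9) = (-851 - 9)/9 = (1/9)*(-860) = -860/9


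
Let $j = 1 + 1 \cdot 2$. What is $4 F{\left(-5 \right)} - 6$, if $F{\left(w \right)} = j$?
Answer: $6$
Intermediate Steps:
$j = 3$ ($j = 1 + 2 = 3$)
$F{\left(w \right)} = 3$
$4 F{\left(-5 \right)} - 6 = 4 \cdot 3 - 6 = 12 - 6 = 6$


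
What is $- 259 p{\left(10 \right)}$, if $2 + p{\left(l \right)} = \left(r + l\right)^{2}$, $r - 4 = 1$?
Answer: $-57757$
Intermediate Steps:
$r = 5$ ($r = 4 + 1 = 5$)
$p{\left(l \right)} = -2 + \left(5 + l\right)^{2}$
$- 259 p{\left(10 \right)} = - 259 \left(-2 + \left(5 + 10\right)^{2}\right) = - 259 \left(-2 + 15^{2}\right) = - 259 \left(-2 + 225\right) = \left(-259\right) 223 = -57757$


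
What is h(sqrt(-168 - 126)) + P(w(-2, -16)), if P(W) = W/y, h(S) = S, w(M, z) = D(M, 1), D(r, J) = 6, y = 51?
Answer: 2/17 + 7*I*sqrt(6) ≈ 0.11765 + 17.146*I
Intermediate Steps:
w(M, z) = 6
P(W) = W/51
h(sqrt(-168 - 126)) + P(w(-2, -16)) = sqrt(-168 - 126) + (1/51)*6 = sqrt(-294) + 2/17 = 7*I*sqrt(6) + 2/17 = 2/17 + 7*I*sqrt(6)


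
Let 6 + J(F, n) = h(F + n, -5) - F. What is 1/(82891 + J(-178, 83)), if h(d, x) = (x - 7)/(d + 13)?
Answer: 41/3405589 ≈ 1.2039e-5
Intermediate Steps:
h(d, x) = (-7 + x)/(13 + d)
J(F, n) = -6 - F - 12/(13 + F + n) (J(F, n) = -6 + ((-7 - 5)/(13 + (F + n)) - F) = -6 + (-12/(13 + F + n) - F) = -6 + (-F - 12/(13 + F + n)) = -6 - F - 12/(13 + F + n))
1/(82891 + J(-178, 83)) = 1/(82891 + (-12 + (-6 - 1*(-178))*(13 - 178 + 83))/(13 - 178 + 83)) = 1/(82891 + (-12 + (-6 + 178)*(-82))/(-82)) = 1/(82891 - (-12 + 172*(-82))/82) = 1/(82891 - (-12 - 14104)/82) = 1/(82891 - 1/82*(-14116)) = 1/(82891 + 7058/41) = 1/(3405589/41) = 41/3405589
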